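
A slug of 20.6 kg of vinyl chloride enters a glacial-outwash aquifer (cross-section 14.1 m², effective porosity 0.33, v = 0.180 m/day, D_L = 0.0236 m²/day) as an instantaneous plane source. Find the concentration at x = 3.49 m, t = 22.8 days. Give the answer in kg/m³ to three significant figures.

For an instantaneous plane source, C(x,t) = M/(n_e·A·√(4πDt)) · exp(−(x−vt)²/(4Dt)), with n_e·A the pore (flow) area.
Plume center vt = 0.180 × 22.8 = 4.104 m, so the well at 3.49 m is 0.614 m upgradient of the peak.
√(4πDt) = 2.600 m, giving peak height M/(n_e·A·√(4πDt)) = 20.6/(0.33 × 14.1 × 2.600) = 1.703 kg/m³.
(x−vt)²/(4Dt) = (-0.614)²/(4 × 0.0236 × 22.8) = 0.1752; exp(−0.1752) = 0.8393.
C = 1.703 × 0.8393 = 1.43 kg/m³.

1.43 kg/m³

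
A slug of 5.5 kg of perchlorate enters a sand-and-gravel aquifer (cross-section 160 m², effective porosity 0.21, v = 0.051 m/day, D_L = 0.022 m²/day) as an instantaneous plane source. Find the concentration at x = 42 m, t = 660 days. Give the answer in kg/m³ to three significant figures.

For an instantaneous plane source, C(x,t) = M/(n_e·A·√(4πDt)) · exp(−(x−vt)²/(4Dt)), with n_e·A the pore (flow) area.
Plume center vt = 0.051 × 660 = 33.66 m, so the well at 42 m is 8.34 m downgradient of the peak.
√(4πDt) = 13.51 m, giving peak height M/(n_e·A·√(4πDt)) = 5.5/(0.21 × 160 × 13.51) = 0.01212 kg/m³.
(x−vt)²/(4Dt) = (8.34)²/(4 × 0.022 × 660) = 1.198; exp(−1.198) = 0.3018.
C = 0.01212 × 0.3018 = 0.00366 kg/m³.

0.00366 kg/m³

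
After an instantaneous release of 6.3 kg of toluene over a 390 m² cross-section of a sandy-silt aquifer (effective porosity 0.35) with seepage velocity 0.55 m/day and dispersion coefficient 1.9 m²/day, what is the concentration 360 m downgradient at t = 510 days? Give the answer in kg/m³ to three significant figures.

8.19e-05 kg/m³

For an instantaneous plane source, C(x,t) = M/(n_e·A·√(4πDt)) · exp(−(x−vt)²/(4Dt)), with n_e·A the pore (flow) area.
Plume center vt = 0.55 × 510 = 280.5 m, so the well at 360 m is 79.5 m downgradient of the peak.
√(4πDt) = 110.3 m, giving peak height M/(n_e·A·√(4πDt)) = 6.3/(0.35 × 390 × 110.3) = 0.0004184 kg/m³.
(x−vt)²/(4Dt) = (79.5)²/(4 × 1.9 × 510) = 1.631; exp(−1.631) = 0.1957.
C = 0.0004184 × 0.1957 = 8.19e-05 kg/m³.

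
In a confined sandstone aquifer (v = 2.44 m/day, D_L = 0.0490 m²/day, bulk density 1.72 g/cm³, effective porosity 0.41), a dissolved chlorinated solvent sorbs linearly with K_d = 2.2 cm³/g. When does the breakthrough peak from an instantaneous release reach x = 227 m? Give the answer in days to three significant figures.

Retardation factor R = 1 + ρ_b·K_d/n = 1 + 1.72 × 2.2/0.41 = 10.23.
Sorption retards both mechanisms: v_R = v/R = 0.2385 m/day, D_R = D/R = 0.004790 m²/day.
Peak time from v_R²t² + 2D_R t − x² = 0: t = (√(D_R² + v_R²x²) − D_R)/v_R².
√(D_R² + v_R²x²) = √(0.004790² + 0.2385² × 227²) = 54.14; v_R² = 0.05688.
t = (54.14 − 0.004790)/0.05688 = 952 days.

952 days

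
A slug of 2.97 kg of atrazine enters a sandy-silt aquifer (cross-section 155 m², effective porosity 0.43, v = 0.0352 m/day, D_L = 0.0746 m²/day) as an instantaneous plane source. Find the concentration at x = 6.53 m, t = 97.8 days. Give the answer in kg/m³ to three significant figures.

0.00336 kg/m³

For an instantaneous plane source, C(x,t) = M/(n_e·A·√(4πDt)) · exp(−(x−vt)²/(4Dt)), with n_e·A the pore (flow) area.
Plume center vt = 0.0352 × 97.8 = 3.44256 m, so the well at 6.53 m is 3.08744 m downgradient of the peak.
√(4πDt) = 9.575 m, giving peak height M/(n_e·A·√(4πDt)) = 2.97/(0.43 × 155 × 9.575) = 0.004654 kg/m³.
(x−vt)²/(4Dt) = (3.08744)²/(4 × 0.0746 × 97.8) = 0.3266; exp(−0.3266) = 0.7214.
C = 0.004654 × 0.7214 = 0.00336 kg/m³.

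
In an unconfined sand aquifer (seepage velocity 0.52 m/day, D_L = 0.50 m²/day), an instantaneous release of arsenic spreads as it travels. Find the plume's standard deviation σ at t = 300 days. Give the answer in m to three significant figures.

Dispersive spreading gives a Gaussian with σ² = 2Dt; advection only shifts the center.
σ = √(2 × 0.50 × 300) = 17.3 m.

17.3 m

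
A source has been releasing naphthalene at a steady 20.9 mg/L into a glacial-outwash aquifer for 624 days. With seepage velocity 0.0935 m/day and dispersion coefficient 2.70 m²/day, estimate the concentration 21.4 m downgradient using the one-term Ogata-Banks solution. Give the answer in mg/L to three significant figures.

For a continuous step input, C/C₀ ≈ ½·erfc((x−vt)/(2√(Dt))).
vt = 0.0935 × 624 = 58.344 m and 2√(Dt) = 2√(2.70 × 624) = 82.09 m.
Argument (x−vt)/(2√(Dt)) = (21.4 − 58.344)/82.09 = -0.4500; ½·erfc(-0.4500) = 0.7377.
C = 20.9 × 0.7377 = 15.4 mg/L.

15.4 mg/L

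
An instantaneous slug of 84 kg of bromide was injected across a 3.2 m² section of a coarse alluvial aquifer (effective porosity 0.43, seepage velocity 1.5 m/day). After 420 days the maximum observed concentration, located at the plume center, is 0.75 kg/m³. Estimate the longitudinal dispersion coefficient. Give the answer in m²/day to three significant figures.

1.26 m²/day

At the plume center C_max = M/(n_e·A·√(4πDt)), so D = M²/(4πt·(n_e·A·C_max)²).
n_e·A·C_max = 0.43 × 3.2 × 0.75 = 1.032 kg/m.
D = 84²/(4π × 420 × 1.032²) = 1.26 m²/day.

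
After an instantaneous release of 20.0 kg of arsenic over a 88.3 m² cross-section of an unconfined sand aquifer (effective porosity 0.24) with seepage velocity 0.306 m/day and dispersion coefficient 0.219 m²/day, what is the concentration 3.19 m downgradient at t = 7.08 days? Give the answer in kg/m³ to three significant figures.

0.181 kg/m³

For an instantaneous plane source, C(x,t) = M/(n_e·A·√(4πDt)) · exp(−(x−vt)²/(4Dt)), with n_e·A the pore (flow) area.
Plume center vt = 0.306 × 7.08 = 2.16648 m, so the well at 3.19 m is 1.02352 m downgradient of the peak.
√(4πDt) = 4.414 m, giving peak height M/(n_e·A·√(4πDt)) = 20.0/(0.24 × 88.3 × 4.414) = 0.2138 kg/m³.
(x−vt)²/(4Dt) = (1.02352)²/(4 × 0.219 × 7.08) = 0.1689; exp(−0.1689) = 0.8446.
C = 0.2138 × 0.8446 = 0.181 kg/m³.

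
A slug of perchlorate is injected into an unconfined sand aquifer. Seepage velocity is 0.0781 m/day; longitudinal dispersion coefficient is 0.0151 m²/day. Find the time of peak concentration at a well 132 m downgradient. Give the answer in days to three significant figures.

For the 1D instantaneous-source solution, setting ∂C/∂t = 0 at fixed x gives v²t² + 2Dt − x² = 0, so t = (√(D² + v²x²) − D)/v².
√(D² + v²x²) = √(0.0151² + 0.0781² × 132²) = 10.31; v² = 0.00609961.
t = (10.31 − 0.0151)/0.00609961 = 1690 days (vs. the pure-advection estimate x/v = 1690 d).

1690 days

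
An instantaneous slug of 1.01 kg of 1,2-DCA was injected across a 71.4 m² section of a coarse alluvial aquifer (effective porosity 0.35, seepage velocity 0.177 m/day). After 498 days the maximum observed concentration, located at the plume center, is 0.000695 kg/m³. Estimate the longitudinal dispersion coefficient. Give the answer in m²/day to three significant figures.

At the plume center C_max = M/(n_e·A·√(4πDt)), so D = M²/(4πt·(n_e·A·C_max)²).
n_e·A·C_max = 0.35 × 71.4 × 0.000695 = 0.01737 kg/m.
D = 1.01²/(4π × 498 × 0.01737²) = 0.540 m²/day.

0.540 m²/day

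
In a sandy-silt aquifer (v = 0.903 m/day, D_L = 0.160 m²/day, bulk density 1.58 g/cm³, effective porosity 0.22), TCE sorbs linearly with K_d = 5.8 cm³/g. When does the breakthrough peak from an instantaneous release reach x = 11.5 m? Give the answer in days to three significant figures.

535 days

Retardation factor R = 1 + ρ_b·K_d/n = 1 + 1.58 × 5.8/0.22 = 42.65.
Sorption retards both mechanisms: v_R = v/R = 0.02117 m/day, D_R = D/R = 0.003751 m²/day.
Peak time from v_R²t² + 2D_R t − x² = 0: t = (√(D_R² + v_R²x²) − D_R)/v_R².
√(D_R² + v_R²x²) = √(0.003751² + 0.02117² × 11.5²) = 0.2435; v_R² = 0.0004482.
t = (0.2435 − 0.003751)/0.0004482 = 535 days.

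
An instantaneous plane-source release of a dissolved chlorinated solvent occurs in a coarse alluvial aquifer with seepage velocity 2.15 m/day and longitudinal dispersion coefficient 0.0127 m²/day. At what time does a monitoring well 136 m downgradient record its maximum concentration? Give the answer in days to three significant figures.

63.3 days

For the 1D instantaneous-source solution, setting ∂C/∂t = 0 at fixed x gives v²t² + 2Dt − x² = 0, so t = (√(D² + v²x²) − D)/v².
√(D² + v²x²) = √(0.0127² + 2.15² × 136²) = 292.4; v² = 4.6225.
t = (292.4 − 0.0127)/4.6225 = 63.3 days (vs. the pure-advection estimate x/v = 63.3 d).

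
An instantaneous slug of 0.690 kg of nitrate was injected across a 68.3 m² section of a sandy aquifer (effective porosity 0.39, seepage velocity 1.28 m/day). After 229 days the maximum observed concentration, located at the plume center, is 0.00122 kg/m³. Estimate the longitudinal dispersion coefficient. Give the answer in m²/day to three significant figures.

At the plume center C_max = M/(n_e·A·√(4πDt)), so D = M²/(4πt·(n_e·A·C_max)²).
n_e·A·C_max = 0.39 × 68.3 × 0.00122 = 0.03250 kg/m.
D = 0.690²/(4π × 229 × 0.03250²) = 0.157 m²/day.

0.157 m²/day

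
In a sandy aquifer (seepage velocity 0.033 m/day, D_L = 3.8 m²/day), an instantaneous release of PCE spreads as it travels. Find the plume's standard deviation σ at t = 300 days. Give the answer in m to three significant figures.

47.7 m

Dispersive spreading gives a Gaussian with σ² = 2Dt; advection only shifts the center.
σ = √(2 × 3.8 × 300) = 47.7 m.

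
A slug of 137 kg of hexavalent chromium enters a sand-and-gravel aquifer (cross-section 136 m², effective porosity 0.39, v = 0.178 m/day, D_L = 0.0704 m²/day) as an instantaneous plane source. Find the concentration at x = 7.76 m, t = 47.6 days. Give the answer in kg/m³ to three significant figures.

0.383 kg/m³

For an instantaneous plane source, C(x,t) = M/(n_e·A·√(4πDt)) · exp(−(x−vt)²/(4Dt)), with n_e·A the pore (flow) area.
Plume center vt = 0.178 × 47.6 = 8.4728 m, so the well at 7.76 m is 0.7128 m upgradient of the peak.
√(4πDt) = 6.489 m, giving peak height M/(n_e·A·√(4πDt)) = 137/(0.39 × 136 × 6.489) = 0.3981 kg/m³.
(x−vt)²/(4Dt) = (-0.7128)²/(4 × 0.0704 × 47.6) = 0.03790; exp(−0.03790) = 0.9628.
C = 0.3981 × 0.9628 = 0.383 kg/m³.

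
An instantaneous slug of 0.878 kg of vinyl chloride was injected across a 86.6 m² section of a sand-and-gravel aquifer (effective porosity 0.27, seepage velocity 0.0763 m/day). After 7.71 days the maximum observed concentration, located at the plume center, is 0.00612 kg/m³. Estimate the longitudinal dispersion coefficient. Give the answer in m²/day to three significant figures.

At the plume center C_max = M/(n_e·A·√(4πDt)), so D = M²/(4πt·(n_e·A·C_max)²).
n_e·A·C_max = 0.27 × 86.6 × 0.00612 = 0.1431 kg/m.
D = 0.878²/(4π × 7.71 × 0.1431²) = 0.389 m²/day.

0.389 m²/day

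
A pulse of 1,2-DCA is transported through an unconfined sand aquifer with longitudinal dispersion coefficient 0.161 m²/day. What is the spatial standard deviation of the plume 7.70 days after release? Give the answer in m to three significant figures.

Dispersive spreading gives a Gaussian with σ² = 2Dt; advection only shifts the center.
σ = √(2 × 0.161 × 7.70) = 1.57 m.

1.57 m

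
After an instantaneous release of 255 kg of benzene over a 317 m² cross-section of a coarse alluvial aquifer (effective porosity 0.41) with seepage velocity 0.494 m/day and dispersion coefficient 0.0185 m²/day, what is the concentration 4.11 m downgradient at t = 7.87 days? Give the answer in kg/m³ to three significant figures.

1.33 kg/m³

For an instantaneous plane source, C(x,t) = M/(n_e·A·√(4πDt)) · exp(−(x−vt)²/(4Dt)), with n_e·A the pore (flow) area.
Plume center vt = 0.494 × 7.87 = 3.88778 m, so the well at 4.11 m is 0.22222 m downgradient of the peak.
√(4πDt) = 1.353 m, giving peak height M/(n_e·A·√(4πDt)) = 255/(0.41 × 317 × 1.353) = 1.450 kg/m³.
(x−vt)²/(4Dt) = (0.22222)²/(4 × 0.0185 × 7.87) = 0.08479; exp(−0.08479) = 0.9187.
C = 1.450 × 0.9187 = 1.33 kg/m³.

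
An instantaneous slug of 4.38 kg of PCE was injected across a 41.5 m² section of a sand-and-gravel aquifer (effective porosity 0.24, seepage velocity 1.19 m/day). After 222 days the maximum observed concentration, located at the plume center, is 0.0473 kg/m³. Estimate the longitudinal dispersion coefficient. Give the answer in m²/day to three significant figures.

0.0310 m²/day

At the plume center C_max = M/(n_e·A·√(4πDt)), so D = M²/(4πt·(n_e·A·C_max)²).
n_e·A·C_max = 0.24 × 41.5 × 0.0473 = 0.4711 kg/m.
D = 4.38²/(4π × 222 × 0.4711²) = 0.0310 m²/day.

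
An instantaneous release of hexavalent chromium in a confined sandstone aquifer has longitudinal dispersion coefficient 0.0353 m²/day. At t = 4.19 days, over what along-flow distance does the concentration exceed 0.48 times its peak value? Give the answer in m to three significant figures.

The plume is Gaussian with σ = √(2Dt) = √(2 × 0.0353 × 4.19) = 0.5439 m.
C/C_peak = exp(−Δx²/(2σ²)) = 0.48 ⇒ Δx = σ·√(−2 ln 0.48) = 0.5439 × 1.212 = 0.6592 m.
Width = 2Δx = 1.32 m.

1.32 m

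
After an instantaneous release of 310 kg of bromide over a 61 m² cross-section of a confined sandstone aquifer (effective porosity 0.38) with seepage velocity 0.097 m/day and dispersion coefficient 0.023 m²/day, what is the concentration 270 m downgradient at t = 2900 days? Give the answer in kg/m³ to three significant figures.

For an instantaneous plane source, C(x,t) = M/(n_e·A·√(4πDt)) · exp(−(x−vt)²/(4Dt)), with n_e·A the pore (flow) area.
Plume center vt = 0.097 × 2900 = 281.3 m, so the well at 270 m is 11.3 m upgradient of the peak.
√(4πDt) = 28.95 m, giving peak height M/(n_e·A·√(4πDt)) = 310/(0.38 × 61 × 28.95) = 0.4620 kg/m³.
(x−vt)²/(4Dt) = (-11.3)²/(4 × 0.023 × 2900) = 0.4786; exp(−0.4786) = 0.6197.
C = 0.4620 × 0.6197 = 0.286 kg/m³.

0.286 kg/m³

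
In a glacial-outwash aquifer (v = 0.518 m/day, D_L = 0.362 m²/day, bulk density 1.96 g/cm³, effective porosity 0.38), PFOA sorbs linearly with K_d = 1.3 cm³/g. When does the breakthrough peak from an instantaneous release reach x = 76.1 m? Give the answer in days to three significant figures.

1120 days

Retardation factor R = 1 + ρ_b·K_d/n = 1 + 1.96 × 1.3/0.38 = 7.705.
Sorption retards both mechanisms: v_R = v/R = 0.06723 m/day, D_R = D/R = 0.04698 m²/day.
Peak time from v_R²t² + 2D_R t − x² = 0: t = (√(D_R² + v_R²x²) − D_R)/v_R².
√(D_R² + v_R²x²) = √(0.04698² + 0.06723² × 76.1²) = 5.116; v_R² = 0.004520.
t = (5.116 − 0.04698)/0.004520 = 1120 days.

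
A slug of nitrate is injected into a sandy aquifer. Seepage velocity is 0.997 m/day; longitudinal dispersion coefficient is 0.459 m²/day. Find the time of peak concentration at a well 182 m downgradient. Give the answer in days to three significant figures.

For the 1D instantaneous-source solution, setting ∂C/∂t = 0 at fixed x gives v²t² + 2Dt − x² = 0, so t = (√(D² + v²x²) − D)/v².
√(D² + v²x²) = √(0.459² + 0.997² × 182²) = 181.5; v² = 0.994009.
t = (181.5 − 0.459)/0.994009 = 182 days (vs. the pure-advection estimate x/v = 183 d).

182 days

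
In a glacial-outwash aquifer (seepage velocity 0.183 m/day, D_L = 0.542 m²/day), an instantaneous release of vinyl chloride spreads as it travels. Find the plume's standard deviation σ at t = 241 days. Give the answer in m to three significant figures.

16.2 m

Dispersive spreading gives a Gaussian with σ² = 2Dt; advection only shifts the center.
σ = √(2 × 0.542 × 241) = 16.2 m.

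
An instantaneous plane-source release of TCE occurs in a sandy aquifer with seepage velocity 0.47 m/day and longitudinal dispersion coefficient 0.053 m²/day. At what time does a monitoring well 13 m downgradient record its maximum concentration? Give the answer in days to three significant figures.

27.4 days

For the 1D instantaneous-source solution, setting ∂C/∂t = 0 at fixed x gives v²t² + 2Dt − x² = 0, so t = (√(D² + v²x²) − D)/v².
√(D² + v²x²) = √(0.053² + 0.47² × 13²) = 6.110; v² = 0.2209.
t = (6.110 − 0.053)/0.2209 = 27.4 days (vs. the pure-advection estimate x/v = 27.7 d).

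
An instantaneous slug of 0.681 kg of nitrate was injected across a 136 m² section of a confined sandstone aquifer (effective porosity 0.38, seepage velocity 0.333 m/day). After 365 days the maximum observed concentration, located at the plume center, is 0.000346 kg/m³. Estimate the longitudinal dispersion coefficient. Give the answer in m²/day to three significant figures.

0.316 m²/day

At the plume center C_max = M/(n_e·A·√(4πDt)), so D = M²/(4πt·(n_e·A·C_max)²).
n_e·A·C_max = 0.38 × 136 × 0.000346 = 0.01788 kg/m.
D = 0.681²/(4π × 365 × 0.01788²) = 0.316 m²/day.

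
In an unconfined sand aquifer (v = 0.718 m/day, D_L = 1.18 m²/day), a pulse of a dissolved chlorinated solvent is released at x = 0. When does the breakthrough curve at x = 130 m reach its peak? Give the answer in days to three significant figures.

179 days

For the 1D instantaneous-source solution, setting ∂C/∂t = 0 at fixed x gives v²t² + 2Dt − x² = 0, so t = (√(D² + v²x²) − D)/v².
√(D² + v²x²) = √(1.18² + 0.718² × 130²) = 93.35; v² = 0.515524.
t = (93.35 − 1.18)/0.515524 = 179 days (vs. the pure-advection estimate x/v = 181 d).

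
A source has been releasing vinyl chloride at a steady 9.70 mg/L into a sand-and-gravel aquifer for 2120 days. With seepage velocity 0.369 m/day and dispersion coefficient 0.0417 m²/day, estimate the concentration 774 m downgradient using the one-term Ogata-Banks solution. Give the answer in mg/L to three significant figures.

For a continuous step input, C/C₀ ≈ ½·erfc((x−vt)/(2√(Dt))).
vt = 0.369 × 2120 = 782.28 m and 2√(Dt) = 2√(0.0417 × 2120) = 18.80 m.
Argument (x−vt)/(2√(Dt)) = (774 − 782.28)/18.80 = -0.4404; ½·erfc(-0.4404) = 0.7333.
C = 9.70 × 0.7333 = 7.11 mg/L.

7.11 mg/L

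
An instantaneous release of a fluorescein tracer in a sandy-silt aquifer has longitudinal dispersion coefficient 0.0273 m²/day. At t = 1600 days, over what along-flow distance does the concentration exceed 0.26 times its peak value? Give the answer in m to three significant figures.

The plume is Gaussian with σ = √(2Dt) = √(2 × 0.0273 × 1600) = 9.347 m.
C/C_peak = exp(−Δx²/(2σ²)) = 0.26 ⇒ Δx = σ·√(−2 ln 0.26) = 9.347 × 1.641 = 15.34 m.
Width = 2Δx = 30.7 m.

30.7 m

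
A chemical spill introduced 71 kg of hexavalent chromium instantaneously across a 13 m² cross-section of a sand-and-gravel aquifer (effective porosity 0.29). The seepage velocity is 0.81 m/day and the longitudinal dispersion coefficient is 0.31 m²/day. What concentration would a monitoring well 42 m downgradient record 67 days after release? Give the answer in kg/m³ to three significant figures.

0.190 kg/m³

For an instantaneous plane source, C(x,t) = M/(n_e·A·√(4πDt)) · exp(−(x−vt)²/(4Dt)), with n_e·A the pore (flow) area.
Plume center vt = 0.81 × 67 = 54.27 m, so the well at 42 m is 12.27 m upgradient of the peak.
√(4πDt) = 16.16 m, giving peak height M/(n_e·A·√(4πDt)) = 71/(0.29 × 13 × 16.16) = 1.165 kg/m³.
(x−vt)²/(4Dt) = (-12.27)²/(4 × 0.31 × 67) = 1.812; exp(−1.812) = 0.1633.
C = 1.165 × 0.1633 = 0.190 kg/m³.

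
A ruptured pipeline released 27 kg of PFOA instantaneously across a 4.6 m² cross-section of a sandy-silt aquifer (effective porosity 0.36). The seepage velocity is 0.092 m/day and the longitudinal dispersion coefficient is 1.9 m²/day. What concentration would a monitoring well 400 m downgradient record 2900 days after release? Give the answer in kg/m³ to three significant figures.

0.0277 kg/m³

For an instantaneous plane source, C(x,t) = M/(n_e·A·√(4πDt)) · exp(−(x−vt)²/(4Dt)), with n_e·A the pore (flow) area.
Plume center vt = 0.092 × 2900 = 266.8 m, so the well at 400 m is 133.2 m downgradient of the peak.
√(4πDt) = 263.1 m, giving peak height M/(n_e·A·√(4πDt)) = 27/(0.36 × 4.6 × 263.1) = 0.06197 kg/m³.
(x−vt)²/(4Dt) = (133.2)²/(4 × 1.9 × 2900) = 0.8050; exp(−0.8050) = 0.4471.
C = 0.06197 × 0.4471 = 0.0277 kg/m³.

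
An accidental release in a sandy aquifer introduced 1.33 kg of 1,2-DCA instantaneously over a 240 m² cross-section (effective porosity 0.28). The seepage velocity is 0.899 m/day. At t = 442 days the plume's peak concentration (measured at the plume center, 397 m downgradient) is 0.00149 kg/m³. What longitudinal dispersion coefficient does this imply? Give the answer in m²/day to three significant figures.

At the plume center C_max = M/(n_e·A·√(4πDt)), so D = M²/(4πt·(n_e·A·C_max)²).
n_e·A·C_max = 0.28 × 240 × 0.00149 = 0.1001 kg/m.
D = 1.33²/(4π × 442 × 0.1001²) = 0.0318 m²/day.

0.0318 m²/day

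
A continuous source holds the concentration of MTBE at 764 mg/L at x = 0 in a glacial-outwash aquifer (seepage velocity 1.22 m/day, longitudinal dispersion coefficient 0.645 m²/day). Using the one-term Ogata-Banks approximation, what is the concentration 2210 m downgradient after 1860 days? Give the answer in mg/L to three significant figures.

For a continuous step input, C/C₀ ≈ ½·erfc((x−vt)/(2√(Dt))).
vt = 1.22 × 1860 = 2269.2 m and 2√(Dt) = 2√(0.645 × 1860) = 69.27 m.
Argument (x−vt)/(2√(Dt)) = (2210 − 2269.2)/69.27 = -0.8546; ½·erfc(-0.8546) = 0.8866.
C = 764 × 0.8866 = 677 mg/L.

677 mg/L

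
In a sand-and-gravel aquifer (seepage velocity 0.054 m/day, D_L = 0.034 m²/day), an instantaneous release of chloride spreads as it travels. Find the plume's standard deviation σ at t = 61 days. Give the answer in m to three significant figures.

2.04 m

Dispersive spreading gives a Gaussian with σ² = 2Dt; advection only shifts the center.
σ = √(2 × 0.034 × 61) = 2.04 m.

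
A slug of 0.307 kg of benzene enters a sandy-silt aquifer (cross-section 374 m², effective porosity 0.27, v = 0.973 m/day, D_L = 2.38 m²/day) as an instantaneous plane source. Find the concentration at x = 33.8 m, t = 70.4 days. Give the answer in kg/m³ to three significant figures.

1.10e-05 kg/m³

For an instantaneous plane source, C(x,t) = M/(n_e·A·√(4πDt)) · exp(−(x−vt)²/(4Dt)), with n_e·A the pore (flow) area.
Plume center vt = 0.973 × 70.4 = 68.4992 m, so the well at 33.8 m is 34.6992 m upgradient of the peak.
√(4πDt) = 45.89 m, giving peak height M/(n_e·A·√(4πDt)) = 0.307/(0.27 × 374 × 45.89) = 6.625e-05 kg/m³.
(x−vt)²/(4Dt) = (-34.6992)²/(4 × 2.38 × 70.4) = 1.797; exp(−1.797) = 0.1658.
C = 6.625e-05 × 0.1658 = 1.10e-05 kg/m³.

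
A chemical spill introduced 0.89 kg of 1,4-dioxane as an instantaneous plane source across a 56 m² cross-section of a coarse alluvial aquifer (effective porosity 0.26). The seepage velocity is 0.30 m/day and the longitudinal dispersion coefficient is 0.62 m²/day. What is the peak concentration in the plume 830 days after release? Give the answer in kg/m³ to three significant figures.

The peak of an instantaneous 1D plume sits at x = vt; there the Gaussian factor is 1 and C_max = M/(n_e·A·√(4πDt)), where n_e·A is the pore area the mass is dissolved in.
√(4πDt) = √(4π × 0.62 × 830) = 80.42 m, so C_max = 0.89/(0.26 × 56 × 80.42) = 0.000760 kg/m³.

0.000760 kg/m³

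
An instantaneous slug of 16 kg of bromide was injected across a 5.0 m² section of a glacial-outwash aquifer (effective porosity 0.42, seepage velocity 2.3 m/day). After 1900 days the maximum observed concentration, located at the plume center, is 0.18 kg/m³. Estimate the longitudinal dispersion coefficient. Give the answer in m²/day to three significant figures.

0.0750 m²/day

At the plume center C_max = M/(n_e·A·√(4πDt)), so D = M²/(4πt·(n_e·A·C_max)²).
n_e·A·C_max = 0.42 × 5.0 × 0.18 = 0.3780 kg/m.
D = 16²/(4π × 1900 × 0.3780²) = 0.0750 m²/day.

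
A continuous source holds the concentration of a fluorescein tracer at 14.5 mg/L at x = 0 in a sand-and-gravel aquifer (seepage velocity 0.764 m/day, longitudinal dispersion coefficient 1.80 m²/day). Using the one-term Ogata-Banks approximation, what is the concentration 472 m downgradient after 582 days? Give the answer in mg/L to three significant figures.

3.99 mg/L

For a continuous step input, C/C₀ ≈ ½·erfc((x−vt)/(2√(Dt))).
vt = 0.764 × 582 = 444.648 m and 2√(Dt) = 2√(1.80 × 582) = 64.73 m.
Argument (x−vt)/(2√(Dt)) = (472 − 444.648)/64.73 = 0.4226; ½·erfc(0.4226) = 0.2750.
C = 14.5 × 0.2750 = 3.99 mg/L.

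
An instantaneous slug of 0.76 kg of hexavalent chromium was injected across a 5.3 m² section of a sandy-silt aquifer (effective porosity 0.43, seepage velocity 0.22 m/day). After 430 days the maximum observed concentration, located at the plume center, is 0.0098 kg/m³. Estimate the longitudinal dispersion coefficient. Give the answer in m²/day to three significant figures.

At the plume center C_max = M/(n_e·A·√(4πDt)), so D = M²/(4πt·(n_e·A·C_max)²).
n_e·A·C_max = 0.43 × 5.3 × 0.0098 = 0.02233 kg/m.
D = 0.76²/(4π × 430 × 0.02233²) = 0.214 m²/day.

0.214 m²/day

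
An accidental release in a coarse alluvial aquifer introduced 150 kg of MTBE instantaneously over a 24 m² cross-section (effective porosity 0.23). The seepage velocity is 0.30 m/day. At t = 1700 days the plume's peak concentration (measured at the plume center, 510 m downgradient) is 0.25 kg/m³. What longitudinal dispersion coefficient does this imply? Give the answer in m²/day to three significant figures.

0.553 m²/day

At the plume center C_max = M/(n_e·A·√(4πDt)), so D = M²/(4πt·(n_e·A·C_max)²).
n_e·A·C_max = 0.23 × 24 × 0.25 = 1.380 kg/m.
D = 150²/(4π × 1700 × 1.380²) = 0.553 m²/day.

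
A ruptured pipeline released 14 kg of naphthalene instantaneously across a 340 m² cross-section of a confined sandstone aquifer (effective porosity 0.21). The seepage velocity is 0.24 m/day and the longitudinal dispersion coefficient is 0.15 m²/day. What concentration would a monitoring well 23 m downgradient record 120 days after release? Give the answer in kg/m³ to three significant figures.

For an instantaneous plane source, C(x,t) = M/(n_e·A·√(4πDt)) · exp(−(x−vt)²/(4Dt)), with n_e·A the pore (flow) area.
Plume center vt = 0.24 × 120 = 28.8 m, so the well at 23 m is 5.8 m upgradient of the peak.
√(4πDt) = 15.04 m, giving peak height M/(n_e·A·√(4πDt)) = 14/(0.21 × 340 × 15.04) = 0.01304 kg/m³.
(x−vt)²/(4Dt) = (-5.8)²/(4 × 0.15 × 120) = 0.4672; exp(−0.4672) = 0.6268.
C = 0.01304 × 0.6268 = 0.00817 kg/m³.

0.00817 kg/m³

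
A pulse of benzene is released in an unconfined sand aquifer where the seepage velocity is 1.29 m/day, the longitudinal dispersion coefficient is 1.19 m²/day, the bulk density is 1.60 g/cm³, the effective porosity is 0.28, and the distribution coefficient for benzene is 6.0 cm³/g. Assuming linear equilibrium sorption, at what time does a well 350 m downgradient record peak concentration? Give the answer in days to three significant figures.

Retardation factor R = 1 + ρ_b·K_d/n = 1 + 1.60 × 6.0/0.28 = 35.29.
Sorption retards both mechanisms: v_R = v/R = 0.03655 m/day, D_R = D/R = 0.03372 m²/day.
Peak time from v_R²t² + 2D_R t − x² = 0: t = (√(D_R² + v_R²x²) − D_R)/v_R².
√(D_R² + v_R²x²) = √(0.03372² + 0.03655² × 350²) = 12.79; v_R² = 0.001336.
t = (12.79 − 0.03372)/0.001336 = 9550 days.

9550 days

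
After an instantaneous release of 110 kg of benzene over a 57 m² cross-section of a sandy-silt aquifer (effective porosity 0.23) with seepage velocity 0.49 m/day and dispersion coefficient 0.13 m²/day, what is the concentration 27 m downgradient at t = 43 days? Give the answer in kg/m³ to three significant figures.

0.208 kg/m³

For an instantaneous plane source, C(x,t) = M/(n_e·A·√(4πDt)) · exp(−(x−vt)²/(4Dt)), with n_e·A the pore (flow) area.
Plume center vt = 0.49 × 43 = 21.07 m, so the well at 27 m is 5.93 m downgradient of the peak.
√(4πDt) = 8.381 m, giving peak height M/(n_e·A·√(4πDt)) = 110/(0.23 × 57 × 8.381) = 1.001 kg/m³.
(x−vt)²/(4Dt) = (5.93)²/(4 × 0.13 × 43) = 1.573; exp(−1.573) = 0.2074.
C = 1.001 × 0.2074 = 0.208 kg/m³.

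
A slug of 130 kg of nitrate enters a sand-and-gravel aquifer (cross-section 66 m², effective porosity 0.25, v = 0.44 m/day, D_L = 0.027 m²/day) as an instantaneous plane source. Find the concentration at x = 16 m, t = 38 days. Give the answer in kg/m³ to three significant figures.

For an instantaneous plane source, C(x,t) = M/(n_e·A·√(4πDt)) · exp(−(x−vt)²/(4Dt)), with n_e·A the pore (flow) area.
Plume center vt = 0.44 × 38 = 16.72 m, so the well at 16 m is 0.72 m upgradient of the peak.
√(4πDt) = 3.591 m, giving peak height M/(n_e·A·√(4πDt)) = 130/(0.25 × 66 × 3.591) = 2.194 kg/m³.
(x−vt)²/(4Dt) = (-0.72)²/(4 × 0.027 × 38) = 0.1263; exp(−0.1263) = 0.8814.
C = 2.194 × 0.8814 = 1.93 kg/m³.

1.93 kg/m³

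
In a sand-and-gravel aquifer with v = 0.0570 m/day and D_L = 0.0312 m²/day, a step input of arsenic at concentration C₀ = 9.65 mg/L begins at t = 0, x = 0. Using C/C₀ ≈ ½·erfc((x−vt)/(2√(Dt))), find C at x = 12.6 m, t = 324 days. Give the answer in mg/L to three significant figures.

8.72 mg/L

For a continuous step input, C/C₀ ≈ ½·erfc((x−vt)/(2√(Dt))).
vt = 0.0570 × 324 = 18.468 m and 2√(Dt) = 2√(0.0312 × 324) = 6.359 m.
Argument (x−vt)/(2√(Dt)) = (12.6 − 18.468)/6.359 = -0.9228; ½·erfc(-0.9228) = 0.9041.
C = 9.65 × 0.9041 = 8.72 mg/L.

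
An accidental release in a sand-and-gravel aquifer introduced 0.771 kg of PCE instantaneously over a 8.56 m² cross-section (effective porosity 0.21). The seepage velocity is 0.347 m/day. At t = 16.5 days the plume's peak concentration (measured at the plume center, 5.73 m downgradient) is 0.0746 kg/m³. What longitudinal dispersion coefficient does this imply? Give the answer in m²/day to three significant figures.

0.159 m²/day

At the plume center C_max = M/(n_e·A·√(4πDt)), so D = M²/(4πt·(n_e·A·C_max)²).
n_e·A·C_max = 0.21 × 8.56 × 0.0746 = 0.1341 kg/m.
D = 0.771²/(4π × 16.5 × 0.1341²) = 0.159 m²/day.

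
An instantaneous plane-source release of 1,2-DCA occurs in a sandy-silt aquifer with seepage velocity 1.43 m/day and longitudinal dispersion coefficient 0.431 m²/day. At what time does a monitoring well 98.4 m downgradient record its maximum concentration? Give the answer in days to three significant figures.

68.6 days

For the 1D instantaneous-source solution, setting ∂C/∂t = 0 at fixed x gives v²t² + 2Dt − x² = 0, so t = (√(D² + v²x²) − D)/v².
√(D² + v²x²) = √(0.431² + 1.43² × 98.4²) = 140.7; v² = 2.0449.
t = (140.7 − 0.431)/2.0449 = 68.6 days (vs. the pure-advection estimate x/v = 68.8 d).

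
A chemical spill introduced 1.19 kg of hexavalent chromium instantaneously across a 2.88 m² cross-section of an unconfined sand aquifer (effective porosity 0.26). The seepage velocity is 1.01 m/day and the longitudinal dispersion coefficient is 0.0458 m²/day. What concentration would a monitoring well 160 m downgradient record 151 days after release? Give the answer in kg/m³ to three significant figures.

0.0224 kg/m³

For an instantaneous plane source, C(x,t) = M/(n_e·A·√(4πDt)) · exp(−(x−vt)²/(4Dt)), with n_e·A the pore (flow) area.
Plume center vt = 1.01 × 151 = 152.51 m, so the well at 160 m is 7.49 m downgradient of the peak.
√(4πDt) = 9.322 m, giving peak height M/(n_e·A·√(4πDt)) = 1.19/(0.26 × 2.88 × 9.322) = 0.1705 kg/m³.
(x−vt)²/(4Dt) = (7.49)²/(4 × 0.0458 × 151) = 2.028; exp(−2.028) = 0.1316.
C = 0.1705 × 0.1316 = 0.0224 kg/m³.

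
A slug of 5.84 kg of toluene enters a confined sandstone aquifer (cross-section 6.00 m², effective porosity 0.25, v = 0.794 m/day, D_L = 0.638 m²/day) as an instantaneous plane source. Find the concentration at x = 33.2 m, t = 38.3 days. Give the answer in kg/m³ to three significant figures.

0.205 kg/m³

For an instantaneous plane source, C(x,t) = M/(n_e·A·√(4πDt)) · exp(−(x−vt)²/(4Dt)), with n_e·A the pore (flow) area.
Plume center vt = 0.794 × 38.3 = 30.4102 m, so the well at 33.2 m is 2.7898 m downgradient of the peak.
√(4πDt) = 17.52 m, giving peak height M/(n_e·A·√(4πDt)) = 5.84/(0.25 × 6.00 × 17.52) = 0.2222 kg/m³.
(x−vt)²/(4Dt) = (2.7898)²/(4 × 0.638 × 38.3) = 0.07963; exp(−0.07963) = 0.9235.
C = 0.2222 × 0.9235 = 0.205 kg/m³.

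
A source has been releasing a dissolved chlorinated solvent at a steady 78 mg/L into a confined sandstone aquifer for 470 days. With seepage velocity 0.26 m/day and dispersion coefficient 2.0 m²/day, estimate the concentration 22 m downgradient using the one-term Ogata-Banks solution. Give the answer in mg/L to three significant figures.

For a continuous step input, C/C₀ ≈ ½·erfc((x−vt)/(2√(Dt))).
vt = 0.26 × 470 = 122.2 m and 2√(Dt) = 2√(2.0 × 470) = 61.32 m.
Argument (x−vt)/(2√(Dt)) = (22 − 122.2)/61.32 = -1.634; ½·erfc(-1.634) = 0.9896.
C = 78 × 0.9896 = 77.2 mg/L.

77.2 mg/L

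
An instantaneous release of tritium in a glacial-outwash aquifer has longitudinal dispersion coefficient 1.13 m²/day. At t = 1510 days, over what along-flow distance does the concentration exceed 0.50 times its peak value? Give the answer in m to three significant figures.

The plume is Gaussian with σ = √(2Dt) = √(2 × 1.13 × 1510) = 58.42 m.
C/C_peak = exp(−Δx²/(2σ²)) = 0.50 ⇒ Δx = σ·√(−2 ln 0.50) = 58.42 × 1.177 = 68.76 m.
Width = 2Δx = 138 m.

138 m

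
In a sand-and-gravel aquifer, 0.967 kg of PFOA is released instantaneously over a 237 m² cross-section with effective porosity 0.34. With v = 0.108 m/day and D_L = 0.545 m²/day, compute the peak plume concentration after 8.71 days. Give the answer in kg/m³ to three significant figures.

0.00155 kg/m³

The peak of an instantaneous 1D plume sits at x = vt; there the Gaussian factor is 1 and C_max = M/(n_e·A·√(4πDt)), where n_e·A is the pore area the mass is dissolved in.
√(4πDt) = √(4π × 0.545 × 8.71) = 7.723 m, so C_max = 0.967/(0.34 × 237 × 7.723) = 0.00155 kg/m³.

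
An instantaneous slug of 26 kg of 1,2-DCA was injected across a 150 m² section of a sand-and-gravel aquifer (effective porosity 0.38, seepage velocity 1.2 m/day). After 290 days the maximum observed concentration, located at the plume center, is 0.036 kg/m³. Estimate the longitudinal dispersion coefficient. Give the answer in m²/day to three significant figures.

0.0441 m²/day

At the plume center C_max = M/(n_e·A·√(4πDt)), so D = M²/(4πt·(n_e·A·C_max)²).
n_e·A·C_max = 0.38 × 150 × 0.036 = 2.052 kg/m.
D = 26²/(4π × 290 × 2.052²) = 0.0441 m²/day.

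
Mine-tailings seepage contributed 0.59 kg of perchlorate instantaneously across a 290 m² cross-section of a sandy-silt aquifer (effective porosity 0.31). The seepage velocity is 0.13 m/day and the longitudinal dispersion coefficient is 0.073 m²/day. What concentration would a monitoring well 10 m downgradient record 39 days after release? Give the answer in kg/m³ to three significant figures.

0.000130 kg/m³

For an instantaneous plane source, C(x,t) = M/(n_e·A·√(4πDt)) · exp(−(x−vt)²/(4Dt)), with n_e·A the pore (flow) area.
Plume center vt = 0.13 × 39 = 5.07 m, so the well at 10 m is 4.93 m downgradient of the peak.
√(4πDt) = 5.981 m, giving peak height M/(n_e·A·√(4πDt)) = 0.59/(0.31 × 290 × 5.981) = 0.001097 kg/m³.
(x−vt)²/(4Dt) = (4.93)²/(4 × 0.073 × 39) = 2.134; exp(−2.134) = 0.1184.
C = 0.001097 × 0.1184 = 0.000130 kg/m³.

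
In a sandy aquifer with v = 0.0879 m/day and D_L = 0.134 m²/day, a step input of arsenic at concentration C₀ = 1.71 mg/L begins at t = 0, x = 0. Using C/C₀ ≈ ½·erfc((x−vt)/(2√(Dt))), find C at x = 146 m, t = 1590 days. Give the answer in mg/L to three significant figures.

For a continuous step input, C/C₀ ≈ ½·erfc((x−vt)/(2√(Dt))).
vt = 0.0879 × 1590 = 139.761 m and 2√(Dt) = 2√(0.134 × 1590) = 29.19 m.
Argument (x−vt)/(2√(Dt)) = (146 − 139.761)/29.19 = 0.2137; ½·erfc(0.2137) = 0.3812.
C = 1.71 × 0.3812 = 0.652 mg/L.

0.652 mg/L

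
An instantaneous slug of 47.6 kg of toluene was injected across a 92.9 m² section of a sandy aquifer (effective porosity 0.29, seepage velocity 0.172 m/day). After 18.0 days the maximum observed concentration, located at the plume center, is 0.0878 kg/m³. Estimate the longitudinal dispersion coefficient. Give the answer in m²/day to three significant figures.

At the plume center C_max = M/(n_e·A·√(4πDt)), so D = M²/(4πt·(n_e·A·C_max)²).
n_e·A·C_max = 0.29 × 92.9 × 0.0878 = 2.365 kg/m.
D = 47.6²/(4π × 18.0 × 2.365²) = 1.79 m²/day.

1.79 m²/day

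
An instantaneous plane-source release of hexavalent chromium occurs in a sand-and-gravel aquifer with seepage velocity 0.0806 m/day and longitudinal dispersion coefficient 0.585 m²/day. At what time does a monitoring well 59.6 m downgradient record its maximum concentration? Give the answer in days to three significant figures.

655 days

For the 1D instantaneous-source solution, setting ∂C/∂t = 0 at fixed x gives v²t² + 2Dt − x² = 0, so t = (√(D² + v²x²) − D)/v².
√(D² + v²x²) = √(0.585² + 0.0806² × 59.6²) = 4.839; v² = 0.00649636.
t = (4.839 − 0.585)/0.00649636 = 655 days (vs. the pure-advection estimate x/v = 739 d).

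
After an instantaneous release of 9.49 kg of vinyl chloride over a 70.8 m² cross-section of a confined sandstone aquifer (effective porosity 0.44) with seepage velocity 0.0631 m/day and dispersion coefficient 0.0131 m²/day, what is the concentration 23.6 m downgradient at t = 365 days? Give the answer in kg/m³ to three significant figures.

0.0386 kg/m³

For an instantaneous plane source, C(x,t) = M/(n_e·A·√(4πDt)) · exp(−(x−vt)²/(4Dt)), with n_e·A the pore (flow) area.
Plume center vt = 0.0631 × 365 = 23.0315 m, so the well at 23.6 m is 0.5685 m downgradient of the peak.
√(4πDt) = 7.752 m, giving peak height M/(n_e·A·√(4πDt)) = 9.49/(0.44 × 70.8 × 7.752) = 0.03930 kg/m³.
(x−vt)²/(4Dt) = (0.5685)²/(4 × 0.0131 × 365) = 0.01690; exp(−0.01690) = 0.9832.
C = 0.03930 × 0.9832 = 0.0386 kg/m³.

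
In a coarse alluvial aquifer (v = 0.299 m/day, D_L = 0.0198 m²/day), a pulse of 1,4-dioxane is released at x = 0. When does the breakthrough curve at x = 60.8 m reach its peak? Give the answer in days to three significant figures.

For the 1D instantaneous-source solution, setting ∂C/∂t = 0 at fixed x gives v²t² + 2Dt − x² = 0, so t = (√(D² + v²x²) − D)/v².
√(D² + v²x²) = √(0.0198² + 0.299² × 60.8²) = 18.18; v² = 0.089401.
t = (18.18 − 0.0198)/0.089401 = 203 days (vs. the pure-advection estimate x/v = 203 d).

203 days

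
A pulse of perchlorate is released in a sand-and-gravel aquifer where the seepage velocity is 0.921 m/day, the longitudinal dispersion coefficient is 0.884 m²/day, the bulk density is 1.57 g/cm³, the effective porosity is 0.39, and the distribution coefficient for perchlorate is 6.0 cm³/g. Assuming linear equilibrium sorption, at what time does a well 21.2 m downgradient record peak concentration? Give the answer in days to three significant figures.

Retardation factor R = 1 + ρ_b·K_d/n = 1 + 1.57 × 6.0/0.39 = 25.15.
Sorption retards both mechanisms: v_R = v/R = 0.03662 m/day, D_R = D/R = 0.03515 m²/day.
Peak time from v_R²t² + 2D_R t − x² = 0: t = (√(D_R² + v_R²x²) − D_R)/v_R².
√(D_R² + v_R²x²) = √(0.03515² + 0.03662² × 21.2²) = 0.7771; v_R² = 0.001341.
t = (0.7771 − 0.03515)/0.001341 = 553 days.

553 days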